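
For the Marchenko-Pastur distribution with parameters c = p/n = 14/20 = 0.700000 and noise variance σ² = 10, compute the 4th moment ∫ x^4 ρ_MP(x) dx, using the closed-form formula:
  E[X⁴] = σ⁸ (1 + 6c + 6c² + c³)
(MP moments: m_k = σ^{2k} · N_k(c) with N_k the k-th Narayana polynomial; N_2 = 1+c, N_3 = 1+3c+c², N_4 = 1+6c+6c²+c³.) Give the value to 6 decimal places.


E[X⁴] = σ⁸ (1 + 6c + 6c² + c³) (fourth MP moment). With σ² = 10 (so σ⁸ = 10000) and c = 14/20 = 0.700000: E[X⁴] = 10000 · (1 + 6·0.700000 + 6·(0.700000)² + (0.700000)³) = 10000 · 8.483000.

So E[X^4] = 84830.000000.


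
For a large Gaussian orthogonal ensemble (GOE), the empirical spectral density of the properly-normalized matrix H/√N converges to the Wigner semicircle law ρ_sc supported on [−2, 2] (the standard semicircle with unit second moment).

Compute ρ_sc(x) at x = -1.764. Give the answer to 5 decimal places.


ρ_sc(x) = (1/(2π)) √(4 − x²). With x = -1.764:
  4 − x² = 4 − (-1.764)² = 4 − 3.111696 = 0.888304.
  √(4 − x²) = 0.942499.
  1/(2π) = 0.159155.
  ρ_sc(-1.764) = 0.159155 · 0.942499 = 0.150003.

Rounded to 5 decimal places: ρ_sc(-1.764) ≈ 0.15000.


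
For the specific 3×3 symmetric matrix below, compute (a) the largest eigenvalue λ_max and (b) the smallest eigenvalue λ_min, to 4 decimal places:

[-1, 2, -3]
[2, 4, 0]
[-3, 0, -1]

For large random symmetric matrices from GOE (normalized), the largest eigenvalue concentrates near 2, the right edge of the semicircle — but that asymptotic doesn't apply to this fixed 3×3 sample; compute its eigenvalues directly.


Since M is real symmetric, all three eigenvalues are real; they are the roots of det(λI − M) = λ³ − (tr M) λ² + s λ − det M, where s is the sum of the principal 2×2 minors.
tr M = -1 + 4 + (-1) = 2.
s = ((-1)·4 − 2²) + ((-1)·(-1) − (-3)²) + (4·(-1) − 0²) = -8 + (-8) + (-4) = -20.
det M (expand along row 1) = (-1)·(-4) − 2·(-2) + (-3)·12 = -28.
Characteristic polynomial: λ³ − 2λ² − 20λ + 28 = 0.
Substitute λ = y + (tr M)/3 = y + 0.666667 to remove the quadratic term: y³ + p·y + q = 0 with p = s − (tr M)²/3 = -21.333333 and q = −2(tr M)³/27 + (tr M)·s/3 − det M = 14.074074.
Three real roots ⇒ use the trigonometric (Viète) form: r = 2√(−p/3) = 5.333333, φ = arccos(3q/(p·r)) = arccos(-0.371094) = 1.950983 rad.
y_k = r·cos(φ/3 − 2πk/3) for k = 0, 1, 2 gives y = 4.244723, 0.674080, -4.918802.
λ_k = y_k + 0.666667 gives λ = 4.9114, 1.3407, -4.2521 (check: the sum is 2.0000 = tr M).

Hence λ_max = 4.9114 and λ_min = -4.2521.


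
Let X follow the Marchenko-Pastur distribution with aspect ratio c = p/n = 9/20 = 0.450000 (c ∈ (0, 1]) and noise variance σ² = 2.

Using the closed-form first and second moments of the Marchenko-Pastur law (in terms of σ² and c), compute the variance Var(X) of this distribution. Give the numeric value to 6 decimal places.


Recall the MP moments m_1 = E[X] = σ² and m_2 = E[X²] = σ⁴ (1 + c).
m_1 = E[X] = σ² = 2, so m_1² = 4.
m_2 = E[X²] = σ⁴ (1 + c) = 4 · (1 + 0.450000) = 4 · 1.450000 = 5.800000.
(Note m_2 − m_1² simplifies to c · σ⁴ = 0.450000 · 4.)

Var(X) = m_2 − m_1² = 5.800000 − 4 = 1.800000.


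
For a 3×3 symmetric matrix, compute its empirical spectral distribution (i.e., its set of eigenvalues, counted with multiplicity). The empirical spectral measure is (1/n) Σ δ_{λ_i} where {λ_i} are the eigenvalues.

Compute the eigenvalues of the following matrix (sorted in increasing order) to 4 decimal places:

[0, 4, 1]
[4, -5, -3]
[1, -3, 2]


Since M is real symmetric, all three eigenvalues are real; they are the roots of det(λI − M) = λ³ − (tr M) λ² + s λ − det M, where s is the sum of the principal 2×2 minors.
tr M = 0 + (-5) + 2 = -3.
s = (0·(-5) − 4²) + (0·2 − 1²) + ((-5)·2 − (-3)²) = -16 + (-1) + (-19) = -36.
det M (expand along row 1) = 0·(-19) − 4·11 + 1·(-7) = -51.
Characteristic polynomial: λ³ + 3λ² − 36λ + 51 = 0.
Substitute λ = y + (tr M)/3 = y − 1.000000 to remove the quadratic term: y³ + p·y + q = 0 with p = s − (tr M)²/3 = -39.000000 and q = −2(tr M)³/27 + (tr M)·s/3 − det M = 89.000000.
Three real roots ⇒ use the trigonometric (Viète) form: r = 2√(−p/3) = 7.211103, φ = arccos(3q/(p·r)) = arccos(-0.949391) = 2.822087 rad.
y_k = r·cos(φ/3 − 2πk/3) for k = 0, 1, 2 gives y = 4.248970, 2.921274, -7.170245.
λ_k = y_k − 1.000000 gives λ = 3.2490, 1.9213, -8.1702 (check: the sum is -3.0000 = tr M).

Eigenvalues sorted in increasing order: [-8.1702, 1.9213, 3.2490].


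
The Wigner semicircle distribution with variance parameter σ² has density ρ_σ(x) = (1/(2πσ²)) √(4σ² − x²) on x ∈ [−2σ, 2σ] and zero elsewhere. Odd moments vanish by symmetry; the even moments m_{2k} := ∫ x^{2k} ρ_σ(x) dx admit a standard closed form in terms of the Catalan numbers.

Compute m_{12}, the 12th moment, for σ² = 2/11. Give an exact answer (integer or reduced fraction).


By the scaled semicircle moment identity, m_{2k} = σ^{2k} · C_k with k = 6.
C_6 = (1/(k+1)) · C(2k, k) = (1/7) · C(12, 6) = (1/7) · 924 = 132.
σ^{2k} = (σ²)^k = (2/11)^6 = 64/1771561.

Therefore m_{12} = σ^{12} · C_6 = (64/1771561) · 132 = 768/161051.


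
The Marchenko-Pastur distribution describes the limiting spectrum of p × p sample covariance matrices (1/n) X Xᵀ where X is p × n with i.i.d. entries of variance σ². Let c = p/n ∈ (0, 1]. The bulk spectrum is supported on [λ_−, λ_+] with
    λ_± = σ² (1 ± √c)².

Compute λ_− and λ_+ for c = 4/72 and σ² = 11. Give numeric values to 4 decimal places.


c = 4/72 = 0.055556; √c = 0.235702.
λ_− = σ² (1 − √c)² = 11 · (1 − 0.235702)² = 11 · (0.764298)² = 6.425661.
λ_+ = σ² (1 + √c)² = 11 · (1 + 0.235702)² = 11 · (1.235702)² = 16.796561.

Rounded to 4 decimal places: λ_− ≈ 6.4257, λ_+ ≈ 16.7966.


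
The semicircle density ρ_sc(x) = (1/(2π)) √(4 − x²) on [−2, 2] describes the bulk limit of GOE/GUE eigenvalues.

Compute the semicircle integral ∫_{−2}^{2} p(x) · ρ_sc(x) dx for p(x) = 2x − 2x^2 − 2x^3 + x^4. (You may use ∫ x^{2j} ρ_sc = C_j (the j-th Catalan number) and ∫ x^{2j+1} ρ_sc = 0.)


Write p(x) = Σ a_i x^i, split into monomials and integrate each against ρ_sc separately.
Using ∫ x^{2j} ρ_sc = C_j = (1/(j+1)) C(2j, j) (Catalan numbers) and ∫ x^{2j+1} ρ_sc = 0 (odd monomials vanish by symmetry):
  i = 1 (odd): ∫ x^1 ρ_sc = 0 (vanishes)
  i = 2 (even): a_2 · C_{1} = -2 · 1 = -2
  i = 3 (odd): ∫ x^3 ρ_sc = 0 (vanishes)
  i = 4 (even): a_4 · C_{2} = 1 · 2 = 2

Summing the contributions: ∫_{−2}^{2} p(x) ρ_sc(x) dx = (-2) + 2 = 0.


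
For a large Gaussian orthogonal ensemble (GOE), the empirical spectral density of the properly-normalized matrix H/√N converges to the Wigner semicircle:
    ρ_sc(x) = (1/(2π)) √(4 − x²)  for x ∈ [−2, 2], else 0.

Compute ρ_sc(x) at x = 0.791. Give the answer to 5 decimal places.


ρ_sc(x) = (1/(2π)) √(4 − x²). With x = 0.791:
  4 − x² = 4 − (0.791)² = 4 − 0.625681 = 3.374319.
  √(4 − x²) = 1.836932.
  1/(2π) = 0.159155.
  ρ_sc(0.791) = 0.159155 · 1.836932 = 0.292357.

Rounded to 5 decimal places: ρ_sc(0.791) ≈ 0.29236.


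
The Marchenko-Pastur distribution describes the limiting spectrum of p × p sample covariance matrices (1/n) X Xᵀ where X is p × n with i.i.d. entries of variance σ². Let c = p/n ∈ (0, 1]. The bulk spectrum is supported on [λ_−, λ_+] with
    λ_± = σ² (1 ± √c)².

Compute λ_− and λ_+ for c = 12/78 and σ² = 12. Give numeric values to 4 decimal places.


c = 12/78 = 0.153846; √c = 0.392232.
λ_− = σ² (1 − √c)² = 12 · (1 − 0.392232)² = 12 · (0.607768)² = 4.432579.
λ_+ = σ² (1 + √c)² = 12 · (1 + 0.392232)² = 12 · (1.392232)² = 23.259728.

Rounded to 4 decimal places: λ_− ≈ 4.4326, λ_+ ≈ 23.2597.


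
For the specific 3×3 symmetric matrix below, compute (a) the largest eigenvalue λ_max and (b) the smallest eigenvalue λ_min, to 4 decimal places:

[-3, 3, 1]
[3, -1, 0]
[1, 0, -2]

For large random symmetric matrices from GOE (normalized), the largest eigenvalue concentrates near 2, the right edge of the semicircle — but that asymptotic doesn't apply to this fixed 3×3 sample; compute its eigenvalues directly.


Since M is real symmetric, all three eigenvalues are real; they are the roots of det(λI − M) = λ³ − (tr M) λ² + s λ − det M, where s is the sum of the principal 2×2 minors.
tr M = -3 + (-1) + (-2) = -6.
s = ((-3)·(-1) − 3²) + ((-3)·(-2) − 1²) + ((-1)·(-2) − 0²) = -6 + 5 + 2 = 1.
det M (expand along row 1) = (-3)·2 − 3·(-6) + 1·1 = 13.
Characteristic polynomial: λ³ + 6λ² + λ − 13 = 0.
Substitute λ = y + (tr M)/3 = y − 2.000000 to remove the quadratic term: y³ + p·y + q = 0 with p = s − (tr M)²/3 = -11.000000 and q = −2(tr M)³/27 + (tr M)·s/3 − det M = 1.000000.
Three real roots ⇒ use the trigonometric (Viète) form: r = 2√(−p/3) = 3.829708, φ = arccos(3q/(p·r)) = arccos(-0.071214) = 1.642070 rad.
y_k = r·cos(φ/3 − 2πk/3) for k = 0, 1, 2 gives y = 3.270200, 0.090978, -3.361178.
λ_k = y_k − 2.000000 gives λ = 1.2702, -1.9090, -5.3612 (check: the sum is -6.0000 = tr M).

Hence λ_max = 1.2702 and λ_min = -5.3612.


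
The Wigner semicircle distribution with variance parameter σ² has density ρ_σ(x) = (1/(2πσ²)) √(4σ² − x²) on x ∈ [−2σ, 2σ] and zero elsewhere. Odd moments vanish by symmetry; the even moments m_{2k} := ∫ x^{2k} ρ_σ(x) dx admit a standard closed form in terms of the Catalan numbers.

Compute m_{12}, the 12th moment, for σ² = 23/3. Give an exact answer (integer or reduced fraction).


By the scaled semicircle moment identity, m_{2k} = σ^{2k} · C_k with k = 6.
C_6 = (1/(k+1)) · C(2k, k) = (1/7) · C(12, 6) = (1/7) · 924 = 132.
σ^{2k} = (σ²)^k = (23/3)^6 = 148035889/729.

Therefore m_{12} = σ^{12} · C_6 = (148035889/729) · 132 = 6513579116/243.


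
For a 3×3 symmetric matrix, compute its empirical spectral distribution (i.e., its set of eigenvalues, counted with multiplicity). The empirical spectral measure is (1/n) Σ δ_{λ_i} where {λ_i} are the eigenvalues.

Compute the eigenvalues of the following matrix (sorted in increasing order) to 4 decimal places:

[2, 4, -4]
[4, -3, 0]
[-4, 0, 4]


Since M is real symmetric, all three eigenvalues are real; they are the roots of det(λI − M) = λ³ − (tr M) λ² + s λ − det M, where s is the sum of the principal 2×2 minors.
tr M = 2 + (-3) + 4 = 3.
s = (2·(-3) − 4²) + (2·4 − (-4)²) + ((-3)·4 − 0²) = -22 + (-8) + (-12) = -42.
det M (expand along row 1) = 2·(-12) − 4·16 + (-4)·(-12) = -40.
Characteristic polynomial: λ³ − 3λ² − 42λ + 40 = 0.
Substitute λ = y + (tr M)/3 = y + 1.000000 to remove the quadratic term: y³ + p·y + q = 0 with p = s − (tr M)²/3 = -45.000000 and q = −2(tr M)³/27 + (tr M)·s/3 − det M = -4.000000.
Three real roots ⇒ use the trigonometric (Viète) form: r = 2√(−p/3) = 7.745967, φ = arccos(3q/(p·r)) = arccos(0.034427) = 1.536363 rad.
y_k = r·cos(φ/3 − 2πk/3) for k = 0, 1, 2 gives y = 6.752214, -0.088905, -6.663310.
λ_k = y_k + 1.000000 gives λ = 7.7522, 0.9111, -5.6633 (check: the sum is 3.0000 = tr M).

Eigenvalues sorted in increasing order: [-5.6633, 0.9111, 7.7522].


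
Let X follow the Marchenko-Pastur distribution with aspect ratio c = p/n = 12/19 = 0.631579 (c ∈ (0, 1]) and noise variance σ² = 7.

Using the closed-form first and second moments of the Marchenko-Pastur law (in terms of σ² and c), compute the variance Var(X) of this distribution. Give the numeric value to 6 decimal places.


Recall the MP moments m_1 = E[X] = σ² and m_2 = E[X²] = σ⁴ (1 + c).
m_1 = E[X] = σ² = 7, so m_1² = 49.
m_2 = E[X²] = σ⁴ (1 + c) = 49 · (1 + 0.631579) = 49 · 1.631579 = 79.947368.
(Note m_2 − m_1² simplifies to c · σ⁴ = 0.631579 · 49.)

Var(X) = m_2 − m_1² = 79.947368 − 49 = 30.947368.


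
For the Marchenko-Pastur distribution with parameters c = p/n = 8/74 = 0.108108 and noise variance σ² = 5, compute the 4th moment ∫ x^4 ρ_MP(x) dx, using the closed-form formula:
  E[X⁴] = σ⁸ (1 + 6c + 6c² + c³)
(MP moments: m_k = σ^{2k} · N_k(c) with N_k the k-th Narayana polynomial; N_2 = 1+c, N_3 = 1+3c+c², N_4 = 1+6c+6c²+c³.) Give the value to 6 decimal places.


E[X⁴] = σ⁸ (1 + 6c + 6c² + c³) (fourth MP moment). With σ² = 5 (so σ⁸ = 625) and c = 8/74 = 0.108108: E[X⁴] = 625 · (1 + 6·0.108108 + 6·(0.108108)² + (0.108108)³) = 625 · 1.720036.

So E[X^4] = 1075.022703.


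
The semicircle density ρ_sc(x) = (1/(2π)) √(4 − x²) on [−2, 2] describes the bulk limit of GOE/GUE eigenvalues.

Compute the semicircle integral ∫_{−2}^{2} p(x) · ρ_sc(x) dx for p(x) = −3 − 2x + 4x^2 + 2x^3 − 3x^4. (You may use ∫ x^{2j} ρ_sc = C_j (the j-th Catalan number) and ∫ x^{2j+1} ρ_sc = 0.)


Write p(x) = Σ a_i x^i, split into monomials and integrate each against ρ_sc separately.
Using ∫ x^{2j} ρ_sc = C_j = (1/(j+1)) C(2j, j) (Catalan numbers) and ∫ x^{2j+1} ρ_sc = 0 (odd monomials vanish by symmetry):
  i = 0 (even): a_0 · C_{0} = -3 · 1 = -3
  i = 1 (odd): ∫ x^1 ρ_sc = 0 (vanishes)
  i = 2 (even): a_2 · C_{1} = 4 · 1 = 4
  i = 3 (odd): ∫ x^3 ρ_sc = 0 (vanishes)
  i = 4 (even): a_4 · C_{2} = -3 · 2 = -6

Summing the contributions: ∫_{−2}^{2} p(x) ρ_sc(x) dx = (-3) + 4 + (-6) = -5.


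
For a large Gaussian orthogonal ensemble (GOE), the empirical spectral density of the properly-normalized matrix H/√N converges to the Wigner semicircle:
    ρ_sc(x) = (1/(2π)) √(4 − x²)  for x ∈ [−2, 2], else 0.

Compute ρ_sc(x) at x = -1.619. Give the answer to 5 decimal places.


ρ_sc(x) = (1/(2π)) √(4 − x²). With x = -1.619:
  4 − x² = 4 − (-1.619)² = 4 − 2.621161 = 1.378839.
  √(4 − x²) = 1.174240.
  1/(2π) = 0.159155.
  ρ_sc(-1.619) = 0.159155 · 1.174240 = 0.186886.

Rounded to 5 decimal places: ρ_sc(-1.619) ≈ 0.18689.


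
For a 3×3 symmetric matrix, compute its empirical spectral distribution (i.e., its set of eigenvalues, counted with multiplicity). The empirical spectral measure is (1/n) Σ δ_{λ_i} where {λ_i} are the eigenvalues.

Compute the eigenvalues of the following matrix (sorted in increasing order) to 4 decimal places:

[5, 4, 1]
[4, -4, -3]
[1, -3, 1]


Since M is real symmetric, all three eigenvalues are real; they are the roots of det(λI − M) = λ³ − (tr M) λ² + s λ − det M, where s is the sum of the principal 2×2 minors.
tr M = 5 + (-4) + 1 = 2.
s = (5·(-4) − 4²) + (5·1 − 1²) + ((-4)·1 − (-3)²) = -36 + 4 + (-13) = -45.
det M (expand along row 1) = 5·(-13) − 4·7 + 1·(-8) = -101.
Characteristic polynomial: λ³ − 2λ² − 45λ + 101 = 0.
Substitute λ = y + (tr M)/3 = y + 0.666667 to remove the quadratic term: y³ + p·y + q = 0 with p = s − (tr M)²/3 = -46.333333 and q = −2(tr M)³/27 + (tr M)·s/3 − det M = 70.407407.
Three real roots ⇒ use the trigonometric (Viète) form: r = 2√(−p/3) = 7.859884, φ = arccos(3q/(p·r)) = arccos(-0.580003) = 2.189528 rad.
y_k = r·cos(φ/3 − 2πk/3) for k = 0, 1, 2 gives y = 5.857809, 1.609586, -7.467394.
λ_k = y_k + 0.666667 gives λ = 6.5245, 2.2763, -6.8007 (check: the sum is 2.0000 = tr M).

Eigenvalues sorted in increasing order: [-6.8007, 2.2763, 6.5245].


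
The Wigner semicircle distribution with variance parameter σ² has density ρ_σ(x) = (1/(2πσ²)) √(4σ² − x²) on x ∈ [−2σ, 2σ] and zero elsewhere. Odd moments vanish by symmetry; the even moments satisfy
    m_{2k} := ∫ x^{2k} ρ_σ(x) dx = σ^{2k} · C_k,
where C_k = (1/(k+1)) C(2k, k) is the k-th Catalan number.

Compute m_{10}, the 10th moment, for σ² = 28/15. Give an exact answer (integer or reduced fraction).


By the scaled semicircle moment identity, m_{2k} = σ^{2k} · C_k with k = 5.
C_5 = (1/(k+1)) · C(2k, k) = (1/6) · C(10, 5) = (1/6) · 252 = 42.
σ^{2k} = (σ²)^k = (28/15)^5 = 17210368/759375.

Therefore m_{10} = σ^{10} · C_5 = (17210368/759375) · 42 = 240945152/253125.


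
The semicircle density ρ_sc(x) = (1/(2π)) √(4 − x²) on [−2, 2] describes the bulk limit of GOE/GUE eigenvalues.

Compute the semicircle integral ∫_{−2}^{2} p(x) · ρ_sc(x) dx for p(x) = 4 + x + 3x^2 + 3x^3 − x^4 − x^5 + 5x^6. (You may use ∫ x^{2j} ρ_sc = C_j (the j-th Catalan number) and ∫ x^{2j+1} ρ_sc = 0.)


Write p(x) = Σ a_i x^i, split into monomials and integrate each against ρ_sc separately.
Using ∫ x^{2j} ρ_sc = C_j = (1/(j+1)) C(2j, j) (Catalan numbers) and ∫ x^{2j+1} ρ_sc = 0 (odd monomials vanish by symmetry):
  i = 0 (even): a_0 · C_{0} = 4 · 1 = 4
  i = 1 (odd): ∫ x^1 ρ_sc = 0 (vanishes)
  i = 2 (even): a_2 · C_{1} = 3 · 1 = 3
  i = 3 (odd): ∫ x^3 ρ_sc = 0 (vanishes)
  i = 4 (even): a_4 · C_{2} = -1 · 2 = -2
  i = 5 (odd): ∫ x^5 ρ_sc = 0 (vanishes)
  i = 6 (even): a_6 · C_{3} = 5 · 5 = 25

Summing the contributions: ∫_{−2}^{2} p(x) ρ_sc(x) dx = 4 + 3 + (-2) + 25 = 30.


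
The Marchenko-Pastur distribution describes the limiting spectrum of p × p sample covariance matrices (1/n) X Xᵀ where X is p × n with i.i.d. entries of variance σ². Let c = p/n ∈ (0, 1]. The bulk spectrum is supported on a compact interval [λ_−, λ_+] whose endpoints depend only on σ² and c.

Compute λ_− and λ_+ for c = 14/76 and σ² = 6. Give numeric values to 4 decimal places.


c = 14/76 = 0.184211; √c = 0.429198.
λ_− = σ² (1 − √c)² = 6 · (1 − 0.429198)² = 6 · (0.570802)² = 1.954893.
λ_+ = σ² (1 + √c)² = 6 · (1 + 0.429198)² = 6 · (1.429198)² = 12.255634.

Rounded to 4 decimal places: λ_− ≈ 1.9549, λ_+ ≈ 12.2556.


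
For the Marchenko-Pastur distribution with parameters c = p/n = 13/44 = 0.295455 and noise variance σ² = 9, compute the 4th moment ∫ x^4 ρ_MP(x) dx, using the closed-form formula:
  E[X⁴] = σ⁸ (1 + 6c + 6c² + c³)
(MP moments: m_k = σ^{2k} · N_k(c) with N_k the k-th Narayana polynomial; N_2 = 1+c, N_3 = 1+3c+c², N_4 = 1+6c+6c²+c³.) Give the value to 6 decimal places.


E[X⁴] = σ⁸ (1 + 6c + 6c² + c³) (fourth MP moment). With σ² = 9 (so σ⁸ = 6561) and c = 13/44 = 0.295455: E[X⁴] = 6561 · (1 + 6·0.295455 + 6·(0.295455)² + (0.295455)³) = 6561 · 3.322279.

So E[X^4] = 21797.471415.


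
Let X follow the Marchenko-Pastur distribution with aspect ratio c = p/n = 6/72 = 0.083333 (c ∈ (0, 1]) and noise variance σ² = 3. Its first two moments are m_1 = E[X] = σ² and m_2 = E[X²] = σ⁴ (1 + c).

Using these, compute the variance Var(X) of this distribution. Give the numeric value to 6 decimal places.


m_1 = E[X] = σ² = 3, so m_1² = 9.
m_2 = E[X²] = σ⁴ (1 + c) = 9 · (1 + 0.083333) = 9 · 1.083333 = 9.750000.
(Note m_2 − m_1² simplifies to c · σ⁴ = 0.083333 · 9.)

Var(X) = m_2 − m_1² = 9.750000 − 9 = 0.750000.


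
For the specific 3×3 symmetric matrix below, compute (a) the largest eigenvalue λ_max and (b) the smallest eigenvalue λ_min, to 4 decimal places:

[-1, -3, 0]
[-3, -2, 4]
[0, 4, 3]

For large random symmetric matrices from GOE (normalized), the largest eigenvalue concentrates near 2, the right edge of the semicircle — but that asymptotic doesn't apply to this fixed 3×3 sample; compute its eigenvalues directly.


Since M is real symmetric, all three eigenvalues are real; they are the roots of det(λI − M) = λ³ − (tr M) λ² + s λ − det M, where s is the sum of the principal 2×2 minors.
tr M = -1 + (-2) + 3 = 0.
s = ((-1)·(-2) − (-3)²) + ((-1)·3 − 0²) + ((-2)·3 − 4²) = -7 + (-3) + (-22) = -32.
det M (expand along row 1) = (-1)·(-22) − (-3)·(-9) + 0·(-12) = -5.
Characteristic polynomial: λ³ − 32λ + 5 = 0.
Substitute λ = y + (tr M)/3 = y + 0.000000 to remove the quadratic term: y³ + p·y + q = 0 with p = s − (tr M)²/3 = -32.000000 and q = −2(tr M)³/27 + (tr M)·s/3 − det M = 5.000000.
Three real roots ⇒ use the trigonometric (Viète) form: r = 2√(−p/3) = 6.531973, φ = arccos(3q/(p·r)) = arccos(-0.071762) = 1.642620 rad.
y_k = r·cos(φ/3 − 2πk/3) for k = 0, 1, 2 gives y = 5.577048, 0.156369, -5.733418.
λ_k = y_k + 0.000000 gives λ = 5.5770, 0.1564, -5.7334 (check: the sum is 0.0000 = tr M).

Hence λ_max = 5.5770 and λ_min = -5.7334.


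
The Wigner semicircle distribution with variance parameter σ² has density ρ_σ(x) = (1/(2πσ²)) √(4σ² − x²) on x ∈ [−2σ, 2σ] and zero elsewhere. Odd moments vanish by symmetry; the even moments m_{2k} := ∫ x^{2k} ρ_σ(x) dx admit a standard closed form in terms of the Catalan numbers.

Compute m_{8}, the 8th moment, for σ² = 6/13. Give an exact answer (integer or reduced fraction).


By the scaled semicircle moment identity, m_{2k} = σ^{2k} · C_k with k = 4.
C_4 = (1/(k+1)) · C(2k, k) = (1/5) · C(8, 4) = (1/5) · 70 = 14.
σ^{2k} = (σ²)^k = (6/13)^4 = 1296/28561.

Therefore m_{8} = σ^{8} · C_4 = (1296/28561) · 14 = 18144/28561.


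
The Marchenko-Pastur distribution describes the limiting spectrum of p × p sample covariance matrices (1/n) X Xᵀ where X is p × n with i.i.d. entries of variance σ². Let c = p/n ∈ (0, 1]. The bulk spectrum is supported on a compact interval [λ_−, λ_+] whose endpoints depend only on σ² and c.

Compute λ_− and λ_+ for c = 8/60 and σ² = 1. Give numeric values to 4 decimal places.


c = 8/60 = 0.133333; √c = 0.365148.
λ_− = σ² (1 − √c)² = 1 · (1 − 0.365148)² = 1 · (0.634852)² = 0.403037.
λ_+ = σ² (1 + √c)² = 1 · (1 + 0.365148)² = 1 · (1.365148)² = 1.863630.

Rounded to 4 decimal places: λ_− ≈ 0.4030, λ_+ ≈ 1.8636.


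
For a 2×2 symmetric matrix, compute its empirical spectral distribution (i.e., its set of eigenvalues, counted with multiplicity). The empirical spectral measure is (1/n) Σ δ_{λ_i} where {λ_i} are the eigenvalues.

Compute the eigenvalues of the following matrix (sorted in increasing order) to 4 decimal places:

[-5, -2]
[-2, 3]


Since M is real symmetric, both eigenvalues are real; they are the roots of det(λI − M) = λ² − (tr M) λ + det M.
tr M = -5 + 3 = -2.
det M = (-5)·3 − (-2)² = -15 − 4 = -19.
Characteristic polynomial: λ² + 2λ − 19 = 0.
Discriminant Δ = (tr M)² − 4·det M = 4 − (-76) = 80; √Δ = 8.944272.
λ = (tr M ± √Δ)/2 = (-2 ± 8.944272)/2, giving (tr M − √Δ)/2 = -5.4721 and (tr M + √Δ)/2 = 3.4721.

Eigenvalues sorted in increasing order: [-5.4721, 3.4721].


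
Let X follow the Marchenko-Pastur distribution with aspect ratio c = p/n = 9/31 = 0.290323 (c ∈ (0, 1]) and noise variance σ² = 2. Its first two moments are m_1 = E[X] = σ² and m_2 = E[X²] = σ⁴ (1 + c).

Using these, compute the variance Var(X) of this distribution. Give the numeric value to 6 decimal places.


m_1 = E[X] = σ² = 2, so m_1² = 4.
m_2 = E[X²] = σ⁴ (1 + c) = 4 · (1 + 0.290323) = 4 · 1.290323 = 5.161290.
(Note m_2 − m_1² simplifies to c · σ⁴ = 0.290323 · 4.)

Var(X) = m_2 − m_1² = 5.161290 − 4 = 1.161290.


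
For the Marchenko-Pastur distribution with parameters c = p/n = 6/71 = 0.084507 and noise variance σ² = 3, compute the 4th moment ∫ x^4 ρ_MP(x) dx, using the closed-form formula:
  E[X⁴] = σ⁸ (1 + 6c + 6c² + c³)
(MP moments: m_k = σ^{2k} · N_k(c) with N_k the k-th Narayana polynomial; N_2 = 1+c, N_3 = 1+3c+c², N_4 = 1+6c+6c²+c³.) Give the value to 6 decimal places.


E[X⁴] = σ⁸ (1 + 6c + 6c² + c³) (fourth MP moment). With σ² = 3 (so σ⁸ = 81) and c = 6/71 = 0.084507: E[X⁴] = 81 · (1 + 6·0.084507 + 6·(0.084507)² + (0.084507)³) = 81 · 1.550494.

So E[X^4] = 125.590046.


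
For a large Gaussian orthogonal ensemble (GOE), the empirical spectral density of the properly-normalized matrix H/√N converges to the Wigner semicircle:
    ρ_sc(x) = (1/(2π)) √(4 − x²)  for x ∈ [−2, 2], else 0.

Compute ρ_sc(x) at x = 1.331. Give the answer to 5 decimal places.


ρ_sc(x) = (1/(2π)) √(4 − x²). With x = 1.331:
  4 − x² = 4 − (1.331)² = 4 − 1.771561 = 2.228439.
  √(4 − x²) = 1.492796.
  1/(2π) = 0.159155.
  ρ_sc(1.331) = 0.159155 · 1.492796 = 0.237586.

Rounded to 5 decimal places: ρ_sc(1.331) ≈ 0.23759.


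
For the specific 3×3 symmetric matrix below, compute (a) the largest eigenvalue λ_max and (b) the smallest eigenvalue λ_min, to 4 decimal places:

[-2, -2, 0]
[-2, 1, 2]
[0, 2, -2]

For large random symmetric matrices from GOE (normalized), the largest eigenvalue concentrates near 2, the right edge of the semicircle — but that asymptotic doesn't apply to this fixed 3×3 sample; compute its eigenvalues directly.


Since M is real symmetric, all three eigenvalues are real; they are the roots of det(λI − M) = λ³ − (tr M) λ² + s λ − det M, where s is the sum of the principal 2×2 minors.
tr M = -2 + 1 + (-2) = -3.
s = ((-2)·1 − (-2)²) + ((-2)·(-2) − 0²) + (1·(-2) − 2²) = -6 + 4 + (-6) = -8.
det M (expand along row 1) = (-2)·(-6) − (-2)·4 + 0·(-4) = 20.
Characteristic polynomial: λ³ + 3λ² − 8λ − 20 = 0.
Substitute λ = y + (tr M)/3 = y − 1.000000 to remove the quadratic term: y³ + p·y + q = 0 with p = s − (tr M)²/3 = -11.000000 and q = −2(tr M)³/27 + (tr M)·s/3 − det M = -10.000000.
Three real roots ⇒ use the trigonometric (Viète) form: r = 2√(−p/3) = 3.829708, φ = arccos(3q/(p·r)) = arccos(0.712136) = 0.778260 rad.
y_k = r·cos(φ/3 − 2πk/3) for k = 0, 1, 2 gives y = 3.701562, -1.000000, -2.701562.
λ_k = y_k − 1.000000 gives λ = 2.7016, -2.0000, -3.7016 (check: the sum is -3.0000 = tr M).

Hence λ_max = 2.7016 and λ_min = -3.7016.


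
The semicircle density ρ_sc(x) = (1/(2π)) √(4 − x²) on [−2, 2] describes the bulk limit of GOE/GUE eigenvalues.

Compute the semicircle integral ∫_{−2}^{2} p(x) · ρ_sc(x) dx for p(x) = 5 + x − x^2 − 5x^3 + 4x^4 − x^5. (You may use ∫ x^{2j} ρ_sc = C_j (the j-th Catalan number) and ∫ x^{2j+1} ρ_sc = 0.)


Write p(x) = Σ a_i x^i, split into monomials and integrate each against ρ_sc separately.
Using ∫ x^{2j} ρ_sc = C_j = (1/(j+1)) C(2j, j) (Catalan numbers) and ∫ x^{2j+1} ρ_sc = 0 (odd monomials vanish by symmetry):
  i = 0 (even): a_0 · C_{0} = 5 · 1 = 5
  i = 1 (odd): ∫ x^1 ρ_sc = 0 (vanishes)
  i = 2 (even): a_2 · C_{1} = -1 · 1 = -1
  i = 3 (odd): ∫ x^3 ρ_sc = 0 (vanishes)
  i = 4 (even): a_4 · C_{2} = 4 · 2 = 8
  i = 5 (odd): ∫ x^5 ρ_sc = 0 (vanishes)

Summing the contributions: ∫_{−2}^{2} p(x) ρ_sc(x) dx = 5 + (-1) + 8 = 12.


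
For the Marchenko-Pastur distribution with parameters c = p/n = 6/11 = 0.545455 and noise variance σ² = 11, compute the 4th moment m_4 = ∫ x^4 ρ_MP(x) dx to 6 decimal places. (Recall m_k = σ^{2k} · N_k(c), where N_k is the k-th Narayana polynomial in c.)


E[X⁴] = σ⁸ (1 + 6c + 6c² + c³) (fourth MP moment). With σ² = 11 (so σ⁸ = 14641) and c = 6/11 = 0.545455: E[X⁴] = 14641 · (1 + 6·0.545455 + 6·(0.545455)² + (0.545455)³) = 14641 · 6.220135.

So E[X^4] = 91069.000000.


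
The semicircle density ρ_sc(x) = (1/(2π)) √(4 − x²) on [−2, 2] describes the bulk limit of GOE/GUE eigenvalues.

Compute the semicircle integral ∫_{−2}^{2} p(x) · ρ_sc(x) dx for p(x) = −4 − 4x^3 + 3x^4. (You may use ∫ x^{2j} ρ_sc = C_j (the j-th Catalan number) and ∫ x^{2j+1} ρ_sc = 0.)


Write p(x) = Σ a_i x^i, split into monomials and integrate each against ρ_sc separately.
Using ∫ x^{2j} ρ_sc = C_j = (1/(j+1)) C(2j, j) (Catalan numbers) and ∫ x^{2j+1} ρ_sc = 0 (odd monomials vanish by symmetry):
  i = 0 (even): a_0 · C_{0} = -4 · 1 = -4
  i = 3 (odd): ∫ x^3 ρ_sc = 0 (vanishes)
  i = 4 (even): a_4 · C_{2} = 3 · 2 = 6

Summing the contributions: ∫_{−2}^{2} p(x) ρ_sc(x) dx = (-4) + 6 = 2.


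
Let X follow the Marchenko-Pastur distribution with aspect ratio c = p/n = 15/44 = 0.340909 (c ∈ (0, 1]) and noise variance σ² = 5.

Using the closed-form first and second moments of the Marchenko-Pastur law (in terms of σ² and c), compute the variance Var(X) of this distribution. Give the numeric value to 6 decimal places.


Recall the MP moments m_1 = E[X] = σ² and m_2 = E[X²] = σ⁴ (1 + c).
m_1 = E[X] = σ² = 5, so m_1² = 25.
m_2 = E[X²] = σ⁴ (1 + c) = 25 · (1 + 0.340909) = 25 · 1.340909 = 33.522727.
(Note m_2 − m_1² simplifies to c · σ⁴ = 0.340909 · 25.)

Var(X) = m_2 − m_1² = 33.522727 − 25 = 8.522727.


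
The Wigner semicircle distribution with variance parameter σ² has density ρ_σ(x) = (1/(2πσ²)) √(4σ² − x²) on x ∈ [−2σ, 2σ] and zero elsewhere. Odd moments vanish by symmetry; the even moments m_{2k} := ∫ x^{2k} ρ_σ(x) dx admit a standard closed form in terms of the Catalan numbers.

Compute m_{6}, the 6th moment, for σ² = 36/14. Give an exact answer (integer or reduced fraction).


By the scaled semicircle moment identity, m_{2k} = σ^{2k} · C_k with k = 3.
C_3 = (1/(k+1)) · C(2k, k) = (1/4) · C(6, 3) = (1/4) · 20 = 5.
σ^{2k} = (σ²)^k = (36/14)^3 = 5832/343.

Therefore m_{6} = σ^{6} · C_3 = (5832/343) · 5 = 29160/343.


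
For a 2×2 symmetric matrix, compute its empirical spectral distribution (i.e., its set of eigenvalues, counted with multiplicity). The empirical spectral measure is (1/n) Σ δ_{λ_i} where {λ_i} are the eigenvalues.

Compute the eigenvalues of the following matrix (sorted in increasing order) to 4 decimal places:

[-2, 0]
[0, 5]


Since M is real symmetric, both eigenvalues are real; they are the roots of det(λI − M) = λ² − (tr M) λ + det M.
tr M = -2 + 5 = 3.
det M = (-2)·5 − 0² = -10 − 0 = -10.
Characteristic polynomial: λ² − 3λ − 10 = 0.
Discriminant Δ = (tr M)² − 4·det M = 9 − (-40) = 49; √Δ = 7.000000.
λ = (tr M ± √Δ)/2 = (3 ± 7.000000)/2, giving (tr M − √Δ)/2 = -2.0000 and (tr M + √Δ)/2 = 5.0000.

Eigenvalues sorted in increasing order: [-2.0000, 5.0000].


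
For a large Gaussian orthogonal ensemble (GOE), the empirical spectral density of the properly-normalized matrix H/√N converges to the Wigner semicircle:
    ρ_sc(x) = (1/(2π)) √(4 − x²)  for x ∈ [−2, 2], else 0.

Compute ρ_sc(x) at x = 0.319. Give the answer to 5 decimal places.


ρ_sc(x) = (1/(2π)) √(4 − x²). With x = 0.319:
  4 − x² = 4 − (0.319)² = 4 − 0.101761 = 3.898239.
  √(4 − x²) = 1.974396.
  1/(2π) = 0.159155.
  ρ_sc(0.319) = 0.159155 · 1.974396 = 0.314235.

Rounded to 5 decimal places: ρ_sc(0.319) ≈ 0.31423.


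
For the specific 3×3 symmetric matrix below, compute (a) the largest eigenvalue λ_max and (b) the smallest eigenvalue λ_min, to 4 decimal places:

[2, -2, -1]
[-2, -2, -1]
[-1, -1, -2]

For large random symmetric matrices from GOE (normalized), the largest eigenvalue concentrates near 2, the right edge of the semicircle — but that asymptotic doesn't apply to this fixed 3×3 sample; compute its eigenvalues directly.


Since M is real symmetric, all three eigenvalues are real; they are the roots of det(λI − M) = λ³ − (tr M) λ² + s λ − det M, where s is the sum of the principal 2×2 minors.
tr M = 2 + (-2) + (-2) = -2.
s = (2·(-2) − (-2)²) + (2·(-2) − (-1)²) + ((-2)·(-2) − (-1)²) = -8 + (-5) + 3 = -10.
det M (expand along row 1) = 2·3 − (-2)·3 + (-1)·0 = 12.
Characteristic polynomial: λ³ + 2λ² − 10λ − 12 = 0.
Substitute λ = y + (tr M)/3 = y − 0.666667 to remove the quadratic term: y³ + p·y + q = 0 with p = s − (tr M)²/3 = -11.333333 and q = −2(tr M)³/27 + (tr M)·s/3 − det M = -4.740741.
Three real roots ⇒ use the trigonometric (Viète) form: r = 2√(−p/3) = 3.887301, φ = arccos(3q/(p·r)) = arccos(0.322821) = 1.242088 rad.
y_k = r·cos(φ/3 − 2πk/3) for k = 0, 1, 2 gives y = 3.558853, -0.425078, -3.133775.
λ_k = y_k − 0.666667 gives λ = 2.8922, -1.0917, -3.8004 (check: the sum is -2.0000 = tr M).

Hence λ_max = 2.8922 and λ_min = -3.8004.


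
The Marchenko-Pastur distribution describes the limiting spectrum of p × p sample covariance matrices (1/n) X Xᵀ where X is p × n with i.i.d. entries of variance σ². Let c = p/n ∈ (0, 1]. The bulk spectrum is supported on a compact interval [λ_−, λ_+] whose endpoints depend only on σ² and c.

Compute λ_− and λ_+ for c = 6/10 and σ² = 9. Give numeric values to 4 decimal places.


c = 6/10 = 0.600000; √c = 0.774597.
λ_− = σ² (1 − √c)² = 9 · (1 − 0.774597)² = 9 · (0.225403)² = 0.457260.
λ_+ = σ² (1 + √c)² = 9 · (1 + 0.774597)² = 9 · (1.774597)² = 28.342740.

Rounded to 4 decimal places: λ_− ≈ 0.4573, λ_+ ≈ 28.3427.


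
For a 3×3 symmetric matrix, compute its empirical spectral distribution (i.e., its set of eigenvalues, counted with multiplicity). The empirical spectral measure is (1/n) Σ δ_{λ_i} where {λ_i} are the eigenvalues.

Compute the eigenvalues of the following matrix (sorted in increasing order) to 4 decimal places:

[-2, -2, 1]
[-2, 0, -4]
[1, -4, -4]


Since M is real symmetric, all three eigenvalues are real; they are the roots of det(λI − M) = λ³ − (tr M) λ² + s λ − det M, where s is the sum of the principal 2×2 minors.
tr M = -2 + 0 + (-4) = -6.
s = ((-2)·0 − (-2)²) + ((-2)·(-4) − 1²) + (0·(-4) − (-4)²) = -4 + 7 + (-16) = -13.
det M (expand along row 1) = (-2)·(-16) − (-2)·12 + 1·8 = 64.
Characteristic polynomial: λ³ + 6λ² − 13λ − 64 = 0.
Substitute λ = y + (tr M)/3 = y − 2.000000 to remove the quadratic term: y³ + p·y + q = 0 with p = s − (tr M)²/3 = -25.000000 and q = −2(tr M)³/27 + (tr M)·s/3 − det M = -22.000000.
Three real roots ⇒ use the trigonometric (Viète) form: r = 2√(−p/3) = 5.773503, φ = arccos(3q/(p·r)) = arccos(0.457261) = 1.095883 rad.
y_k = r·cos(φ/3 − 2πk/3) for k = 0, 1, 2 gives y = 5.392559, -0.910159, -4.482401.
λ_k = y_k − 2.000000 gives λ = 3.3926, -2.9102, -6.4824 (check: the sum is -6.0000 = tr M).

Eigenvalues sorted in increasing order: [-6.4824, -2.9102, 3.3926].


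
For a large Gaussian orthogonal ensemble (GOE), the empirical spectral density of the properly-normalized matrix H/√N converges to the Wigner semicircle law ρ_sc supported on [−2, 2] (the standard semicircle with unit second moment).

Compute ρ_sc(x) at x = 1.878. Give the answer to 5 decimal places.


ρ_sc(x) = (1/(2π)) √(4 − x²). With x = 1.878:
  4 − x² = 4 − (1.878)² = 4 − 3.526884 = 0.473116.
  √(4 − x²) = 0.687834.
  1/(2π) = 0.159155.
  ρ_sc(1.878) = 0.159155 · 0.687834 = 0.109472.

Rounded to 5 decimal places: ρ_sc(1.878) ≈ 0.10947.


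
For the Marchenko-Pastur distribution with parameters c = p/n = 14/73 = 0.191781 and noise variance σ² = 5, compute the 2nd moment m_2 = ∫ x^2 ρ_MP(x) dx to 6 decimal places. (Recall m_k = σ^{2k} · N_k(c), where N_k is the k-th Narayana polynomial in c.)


E[X²] = σ⁴ (1 + c) (second MP moment). With σ² = 5 (so σ⁴ = 25) and c = 14/73 = 0.191781: E[X²] = 25 · (1 + 0.191781) = 25 · 1.191781.

So E[X^2] = 29.794521.


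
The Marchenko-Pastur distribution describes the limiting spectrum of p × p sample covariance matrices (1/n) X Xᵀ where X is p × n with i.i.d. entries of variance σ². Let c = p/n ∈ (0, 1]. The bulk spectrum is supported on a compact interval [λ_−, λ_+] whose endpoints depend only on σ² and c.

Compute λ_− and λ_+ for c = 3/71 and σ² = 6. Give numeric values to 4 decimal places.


c = 3/71 = 0.042254; √c = 0.205557.
λ_− = σ² (1 − √c)² = 6 · (1 − 0.205557)² = 6 · (0.794443)² = 3.786842.
λ_+ = σ² (1 + √c)² = 6 · (1 + 0.205557)² = 6 · (1.205557)² = 8.720200.

Rounded to 4 decimal places: λ_− ≈ 3.7868, λ_+ ≈ 8.7202.


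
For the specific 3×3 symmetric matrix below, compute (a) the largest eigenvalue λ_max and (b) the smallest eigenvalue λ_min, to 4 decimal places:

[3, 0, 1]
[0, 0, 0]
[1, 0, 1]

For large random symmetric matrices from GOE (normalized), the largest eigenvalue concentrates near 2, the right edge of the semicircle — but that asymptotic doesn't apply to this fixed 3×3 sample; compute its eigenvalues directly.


Since M is real symmetric, all three eigenvalues are real; they are the roots of det(λI − M) = λ³ − (tr M) λ² + s λ − det M, where s is the sum of the principal 2×2 minors.
tr M = 3 + 0 + 1 = 4.
s = (3·0 − 0²) + (3·1 − 1²) + (0·1 − 0²) = 0 + 2 + 0 = 2.
det M (expand along row 1) = 3·0 − 0·0 + 1·0 = 0.
Characteristic polynomial: λ³ − 4λ² + 2λ = 0.
Substitute λ = y + (tr M)/3 = y + 1.333333 to remove the quadratic term: y³ + p·y + q = 0 with p = s − (tr M)²/3 = -3.333333 and q = −2(tr M)³/27 + (tr M)·s/3 − det M = -2.074074.
Three real roots ⇒ use the trigonometric (Viète) form: r = 2√(−p/3) = 2.108185, φ = arccos(3q/(p·r)) = arccos(0.885438) = 0.483361 rad.
y_k = r·cos(φ/3 − 2πk/3) for k = 0, 1, 2 gives y = 2.080880, -0.747547, -1.333333.
λ_k = y_k + 1.333333 gives λ = 3.4142, 0.5858, 0.0000 (check: the sum is 4.0000 = tr M).

Hence λ_max = 3.4142 and λ_min = 0.0000.


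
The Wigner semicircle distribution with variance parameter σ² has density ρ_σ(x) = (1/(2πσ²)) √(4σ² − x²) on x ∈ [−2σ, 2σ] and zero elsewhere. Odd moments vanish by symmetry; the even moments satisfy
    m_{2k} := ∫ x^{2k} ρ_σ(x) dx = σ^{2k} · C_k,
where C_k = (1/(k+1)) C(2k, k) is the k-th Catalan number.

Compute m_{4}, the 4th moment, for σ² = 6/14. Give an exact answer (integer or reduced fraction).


By the scaled semicircle moment identity, m_{2k} = σ^{2k} · C_k with k = 2.
C_2 = (1/(k+1)) · C(2k, k) = (1/3) · C(4, 2) = (1/3) · 6 = 2.
σ^{2k} = (σ²)^k = (6/14)^2 = 9/49.

Therefore m_{4} = σ^{4} · C_2 = (9/49) · 2 = 18/49.


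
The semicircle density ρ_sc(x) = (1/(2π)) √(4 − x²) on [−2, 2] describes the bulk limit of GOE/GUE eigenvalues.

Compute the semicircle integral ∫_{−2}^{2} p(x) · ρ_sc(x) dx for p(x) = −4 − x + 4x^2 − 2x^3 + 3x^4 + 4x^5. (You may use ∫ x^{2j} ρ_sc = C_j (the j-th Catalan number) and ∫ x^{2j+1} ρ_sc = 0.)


Write p(x) = Σ a_i x^i, split into monomials and integrate each against ρ_sc separately.
Using ∫ x^{2j} ρ_sc = C_j = (1/(j+1)) C(2j, j) (Catalan numbers) and ∫ x^{2j+1} ρ_sc = 0 (odd monomials vanish by symmetry):
  i = 0 (even): a_0 · C_{0} = -4 · 1 = -4
  i = 1 (odd): ∫ x^1 ρ_sc = 0 (vanishes)
  i = 2 (even): a_2 · C_{1} = 4 · 1 = 4
  i = 3 (odd): ∫ x^3 ρ_sc = 0 (vanishes)
  i = 4 (even): a_4 · C_{2} = 3 · 2 = 6
  i = 5 (odd): ∫ x^5 ρ_sc = 0 (vanishes)

Summing the contributions: ∫_{−2}^{2} p(x) ρ_sc(x) dx = (-4) + 4 + 6 = 6.


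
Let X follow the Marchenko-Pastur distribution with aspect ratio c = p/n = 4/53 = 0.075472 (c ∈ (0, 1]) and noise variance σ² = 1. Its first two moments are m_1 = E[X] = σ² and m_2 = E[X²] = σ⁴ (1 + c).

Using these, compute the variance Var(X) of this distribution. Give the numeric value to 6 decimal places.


m_1 = E[X] = σ² = 1, so m_1² = 1.
m_2 = E[X²] = σ⁴ (1 + c) = 1 · (1 + 0.075472) = 1 · 1.075472 = 1.075472.
(Note m_2 − m_1² simplifies to c · σ⁴ = 0.075472 · 1.)

Var(X) = m_2 − m_1² = 1.075472 − 1 = 0.075472.


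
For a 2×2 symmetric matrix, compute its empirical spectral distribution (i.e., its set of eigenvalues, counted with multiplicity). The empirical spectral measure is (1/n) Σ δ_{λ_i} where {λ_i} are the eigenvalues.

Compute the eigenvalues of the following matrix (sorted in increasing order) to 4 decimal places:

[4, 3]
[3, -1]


Since M is real symmetric, both eigenvalues are real; they are the roots of det(λI − M) = λ² − (tr M) λ + det M.
tr M = 4 + (-1) = 3.
det M = 4·(-1) − 3² = -4 − 9 = -13.
Characteristic polynomial: λ² − 3λ − 13 = 0.
Discriminant Δ = (tr M)² − 4·det M = 9 − (-52) = 61; √Δ = 7.810250.
λ = (tr M ± √Δ)/2 = (3 ± 7.810250)/2, giving (tr M − √Δ)/2 = -2.4051 and (tr M + √Δ)/2 = 5.4051.

Eigenvalues sorted in increasing order: [-2.4051, 5.4051].
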